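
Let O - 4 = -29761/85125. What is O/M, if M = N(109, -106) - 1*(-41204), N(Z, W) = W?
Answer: 310739/3498467250 ≈ 8.8822e-5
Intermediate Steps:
O = 310739/85125 (O = 4 - 29761/85125 = 310739/85125 ≈ 3.6504)
M = 41098 (M = -106 - 1*(-41204) = -106 + 41204 = 41098)
O/M = (310739/85125)/41098 = (310739/85125)*(1/41098) = 310739/3498467250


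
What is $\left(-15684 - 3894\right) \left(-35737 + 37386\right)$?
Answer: $-32284122$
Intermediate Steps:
$\left(-15684 - 3894\right) \left(-35737 + 37386\right) = \left(-15684 - 3894\right) 1649 = \left(-19578\right) 1649 = -32284122$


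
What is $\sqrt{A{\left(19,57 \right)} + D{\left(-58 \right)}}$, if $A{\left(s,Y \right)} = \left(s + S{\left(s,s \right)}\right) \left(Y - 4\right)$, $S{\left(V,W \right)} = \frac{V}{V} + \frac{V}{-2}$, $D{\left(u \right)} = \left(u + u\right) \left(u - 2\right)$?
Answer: $\frac{\sqrt{30066}}{2} \approx 86.698$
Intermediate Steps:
$D{\left(u \right)} = 2 u \left(-2 + u\right)$
$S{\left(V,W \right)} = 1 - \frac{V}{2}$ ($S{\left(V,W \right)} = 1 + V \left(- \frac{1}{2}\right) = 1 - \frac{V}{2}$)
$A{\left(s,Y \right)} = \left(1 + \frac{s}{2}\right) \left(-4 + Y\right)$ ($A{\left(s,Y \right)} = \left(s - \left(-1 + \frac{s}{2}\right)\right) \left(Y - 4\right) = \left(1 + \frac{s}{2}\right) \left(-4 + Y\right)$)
$\sqrt{A{\left(19,57 \right)} + D{\left(-58 \right)}} = \sqrt{\left(-4 + 57 - 38 + \frac{1}{2} \cdot 57 \cdot 19\right) + 2 \left(-58\right) \left(-2 - 58\right)} = \sqrt{\left(-4 + 57 - 38 + \frac{1083}{2}\right) + 2 \left(-58\right) \left(-60\right)} = \sqrt{\frac{1113}{2} + 6960} = \sqrt{\frac{15033}{2}} = \frac{\sqrt{30066}}{2}$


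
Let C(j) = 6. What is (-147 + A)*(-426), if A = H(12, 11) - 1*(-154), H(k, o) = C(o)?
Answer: -5538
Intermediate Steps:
H(k, o) = 6
A = 160 (A = 6 - 1*(-154) = 6 + 154 = 160)
(-147 + A)*(-426) = (-147 + 160)*(-426) = 13*(-426) = -5538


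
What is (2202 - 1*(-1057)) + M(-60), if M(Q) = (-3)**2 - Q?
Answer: 3328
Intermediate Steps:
M(Q) = 9 - Q
(2202 - 1*(-1057)) + M(-60) = (2202 - 1*(-1057)) + (9 - 1*(-60)) = (2202 + 1057) + (9 + 60) = 3259 + 69 = 3328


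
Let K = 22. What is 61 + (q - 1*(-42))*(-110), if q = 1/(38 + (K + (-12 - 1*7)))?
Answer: -187029/41 ≈ -4561.7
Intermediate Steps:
q = 1/41 (q = 1/(38 + (22 + (-12 - 1*7))) = 1/(38 + (22 + (-12 - 7))) = 1/(38 + (22 - 19)) = 1/(38 + 3) = 1/41 ≈ 0.024390)
61 + (q - 1*(-42))*(-110) = 61 + (1/41 - 1*(-42))*(-110) = 61 + (1/41 + 42)*(-110) = 61 + (1723/41)*(-110) = 61 - 189530/41 = -187029/41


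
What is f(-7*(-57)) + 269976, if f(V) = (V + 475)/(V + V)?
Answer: 5669519/21 ≈ 2.6998e+5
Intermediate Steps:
f(V) = (475 + V)/(2*V) (f(V) = (475 + V)/((2*V)) = (475 + V)*(1/(2*V)) = (475 + V)/(2*V))
f(-7*(-57)) + 269976 = (475 - 7*(-57))/(2*((-7*(-57)))) + 269976 = (1/2)*(475 + 399)/399 + 269976 = (1/2)*(1/399)*874 + 269976 = 23/21 + 269976 = 5669519/21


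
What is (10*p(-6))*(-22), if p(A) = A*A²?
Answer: 47520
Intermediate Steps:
p(A) = A³
(10*p(-6))*(-22) = (10*(-6)³)*(-22) = (10*(-216))*(-22) = -2160*(-22) = 47520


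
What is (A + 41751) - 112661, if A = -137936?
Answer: -208846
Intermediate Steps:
(A + 41751) - 112661 = (-137936 + 41751) - 112661 = -96185 - 112661 = -208846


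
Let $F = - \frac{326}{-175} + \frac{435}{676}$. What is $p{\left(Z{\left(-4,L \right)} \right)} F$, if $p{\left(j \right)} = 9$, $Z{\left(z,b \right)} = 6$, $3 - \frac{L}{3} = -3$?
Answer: $\frac{2668509}{118300} \approx 22.557$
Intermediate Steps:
$L = 18$ ($L = 9 - -9 = 9 + 9 = 18$)
$F = \frac{296501}{118300}$ ($F = \left(-326\right) \left(- \frac{1}{175}\right) + 435 \cdot \frac{1}{676} = \frac{326}{175} + \frac{435}{676} = \frac{296501}{118300} \approx 2.5063$)
$p{\left(Z{\left(-4,L \right)} \right)} F = 9 \cdot \frac{296501}{118300} = \frac{2668509}{118300}$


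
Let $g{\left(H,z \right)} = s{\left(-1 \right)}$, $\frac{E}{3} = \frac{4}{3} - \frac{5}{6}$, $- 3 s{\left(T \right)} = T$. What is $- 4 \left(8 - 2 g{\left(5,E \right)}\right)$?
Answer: $- \frac{88}{3} \approx -29.333$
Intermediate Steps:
$s{\left(T \right)} = - \frac{T}{3}$
$E = \frac{3}{2}$ ($E = 3 \left(\frac{4}{3} - \frac{5}{6}\right) = 3 \cdot \frac{1}{2} = \frac{3}{2} \approx 1.5$)
$g{\left(H,z \right)} = \frac{1}{3}$ ($g{\left(H,z \right)} = \left(- \frac{1}{3}\right) \left(-1\right) = \frac{1}{3}$)
$- 4 \left(8 - 2 g{\left(5,E \right)}\right) = - 4 \left(8 - \frac{2}{3}\right) = \left(-4\right) \frac{22}{3} = - \frac{88}{3}$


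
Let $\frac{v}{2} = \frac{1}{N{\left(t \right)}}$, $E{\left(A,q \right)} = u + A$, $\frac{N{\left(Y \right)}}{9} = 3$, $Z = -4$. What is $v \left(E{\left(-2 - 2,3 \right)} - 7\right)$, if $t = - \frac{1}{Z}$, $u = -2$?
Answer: $- \frac{26}{27} \approx -0.96296$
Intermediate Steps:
$t = \frac{1}{4}$ ($t = - \frac{1}{-4} = \left(-1\right) \left(- \frac{1}{4}\right) = \frac{1}{4} \approx 0.25$)
$N{\left(Y \right)} = 27$ ($N{\left(Y \right)} = 9 \cdot 3 = 27$)
$E{\left(A,q \right)} = -2 + A$
$v = \frac{2}{27} \approx 0.074074$
$v \left(E{\left(-2 - 2,3 \right)} - 7\right) = \frac{2 \left(\left(-2 - 4\right) - 7\right)}{27} = \frac{2 \left(-6 - 7\right)}{27} = \frac{2}{27} \left(-13\right) = - \frac{26}{27}$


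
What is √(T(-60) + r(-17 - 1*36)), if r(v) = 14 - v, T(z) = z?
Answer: √7 ≈ 2.6458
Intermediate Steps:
√(T(-60) + r(-17 - 1*36)) = √(-60 + (14 - (-17 - 1*36))) = √(-60 + (14 - (-17 - 36))) = √(-60 + (14 - 1*(-53))) = √(-60 + (14 + 53)) = √(-60 + 67) = √7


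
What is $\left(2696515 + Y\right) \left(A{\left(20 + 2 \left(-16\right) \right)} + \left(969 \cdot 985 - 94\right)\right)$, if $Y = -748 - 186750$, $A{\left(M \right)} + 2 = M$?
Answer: $2394497937069$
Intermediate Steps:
$A{\left(M \right)} = -2 + M$
$Y = -187498$ ($Y = -748 - 186750 = -187498$)
$\left(2696515 + Y\right) \left(A{\left(20 + 2 \left(-16\right) \right)} + \left(969 \cdot 985 - 94\right)\right) = \left(2696515 - 187498\right) \left(\left(-2 + \left(20 + 2 \left(-16\right)\right)\right) + \left(969 \cdot 985 - 94\right)\right) = 2509017 \left(\left(-2 + \left(20 - 32\right)\right) + \left(954465 - 94\right)\right) = 2509017 \left(\left(-2 - 12\right) + 954371\right) = 2509017 \left(-14 + 954371\right) = 2509017 \cdot 954357 = 2394497937069$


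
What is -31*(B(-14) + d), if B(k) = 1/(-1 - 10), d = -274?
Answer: 93465/11 ≈ 8496.8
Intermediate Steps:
B(k) = -1/11 (B(k) = 1/(-11) = -1/11)
-31*(B(-14) + d) = -31*(-1/11 - 274) = -31*(-3015/11) = 93465/11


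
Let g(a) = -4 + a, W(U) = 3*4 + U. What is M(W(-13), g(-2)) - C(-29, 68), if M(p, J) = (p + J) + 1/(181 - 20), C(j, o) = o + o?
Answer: -23022/161 ≈ -142.99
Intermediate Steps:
W(U) = 12 + U
C(j, o) = 2*o
M(p, J) = 1/161 + J + p (M(p, J) = (J + p) + 1/161 = 1/161 + J + p)
M(W(-13), g(-2)) - C(-29, 68) = (1/161 + (-4 - 2) + (12 - 13)) - 2*68 = (1/161 - 6 - 1) - 1*136 = -1126/161 - 136 = -23022/161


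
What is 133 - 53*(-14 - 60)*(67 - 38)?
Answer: 113871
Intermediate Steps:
133 - 53*(-14 - 60)*(67 - 38) = 133 - (-3922)*29 = 133 - 53*(-2146) = 133 + 113738 = 113871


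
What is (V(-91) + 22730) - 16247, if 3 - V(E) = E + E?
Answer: 6668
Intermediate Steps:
V(E) = 3 - 2*E (V(E) = 3 - (E + E) = 3 - 2*E)
(V(-91) + 22730) - 16247 = ((3 - 2*(-91)) + 22730) - 16247 = ((3 + 182) + 22730) - 16247 = (185 + 22730) - 16247 = 22915 - 16247 = 6668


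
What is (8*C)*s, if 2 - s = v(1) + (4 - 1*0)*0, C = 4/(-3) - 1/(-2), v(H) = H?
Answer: -20/3 ≈ -6.6667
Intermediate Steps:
C = -5/6 (C = 4*(-1/3) - 1*(-1/2) = -4/3 + 1/2 = -5/6 ≈ -0.83333)
s = 1 (s = 2 - (1 + (4 - 1*0)*0) = 2 - (1 + (4 + 0)*0) = 2 - (1 + 4*0) = 2 - (1 + 0) = 2 - 1*1 = 2 - 1 = 1)
(8*C)*s = (8*(-5/6))*1 = -20/3*1 = -20/3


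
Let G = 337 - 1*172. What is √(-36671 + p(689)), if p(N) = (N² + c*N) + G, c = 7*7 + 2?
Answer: √473354 ≈ 688.01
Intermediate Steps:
G = 165 (G = 337 - 172 = 165)
c = 51 (c = 49 + 2 = 51)
p(N) = 165 + N² + 51*N (p(N) = (N² + 51*N) + 165 = 165 + N² + 51*N)
√(-36671 + p(689)) = √(-36671 + (165 + 689² + 51*689)) = √(-36671 + (165 + 474721 + 35139)) = √(-36671 + 510025) = √473354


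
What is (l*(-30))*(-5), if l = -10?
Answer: -1500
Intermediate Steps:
(l*(-30))*(-5) = -10*(-30)*(-5) = 300*(-5) = -1500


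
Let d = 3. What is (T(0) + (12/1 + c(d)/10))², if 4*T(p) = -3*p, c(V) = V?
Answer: 15129/100 ≈ 151.29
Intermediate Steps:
T(p) = -3*p/4 (T(p) = (-3*p)/4 = -3*p/4)
(T(0) + (12/1 + c(d)/10))² = (-¾*0 + (12/1 + 3/10))² = (0 + (12*1 + 3*(⅒)))² = (0 + (12 + 3/10))² = (0 + 123/10)² = (123/10)² = 15129/100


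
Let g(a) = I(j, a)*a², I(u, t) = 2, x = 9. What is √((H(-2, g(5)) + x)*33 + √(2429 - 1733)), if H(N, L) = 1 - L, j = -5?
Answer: √(-1320 + 2*√174) ≈ 35.967*I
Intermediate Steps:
g(a) = 2*a²
√((H(-2, g(5)) + x)*33 + √(2429 - 1733)) = √(((1 - 2*5²) + 9)*33 + √(2429 - 1733)) = √(((1 - 2*25) + 9)*33 + √696) = √(((1 - 1*50) + 9)*33 + 2*√174) = √(((1 - 50) + 9)*33 + 2*√174) = √((-49 + 9)*33 + 2*√174) = √(-40*33 + 2*√174) = √(-1320 + 2*√174)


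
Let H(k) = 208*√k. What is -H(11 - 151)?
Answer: -416*I*√35 ≈ -2461.1*I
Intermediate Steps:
-H(11 - 151) = -208*√(11 - 151) = -208*√(-140) = -208*2*I*√35 = -416*I*√35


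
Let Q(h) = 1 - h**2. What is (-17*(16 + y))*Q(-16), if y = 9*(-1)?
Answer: 30345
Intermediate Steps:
Q(h) = 1 - h**2
y = -9
(-17*(16 + y))*Q(-16) = (-17*(16 - 9))*(1 - 1*(-16)**2) = (-17*7)*(1 - 1*256) = -119*(1 - 256) = -119*(-255) = 30345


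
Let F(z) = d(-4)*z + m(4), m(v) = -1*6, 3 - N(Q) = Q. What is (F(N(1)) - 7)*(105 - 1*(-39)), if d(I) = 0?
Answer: -1872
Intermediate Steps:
N(Q) = 3 - Q
m(v) = -6
F(z) = -6 (F(z) = 0*z - 6 = 0 - 6 = -6)
(F(N(1)) - 7)*(105 - 1*(-39)) = (-6 - 7)*(105 - 1*(-39)) = -13*(105 + 39) = -13*144 = -1872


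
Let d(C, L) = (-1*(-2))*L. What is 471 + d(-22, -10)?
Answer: 451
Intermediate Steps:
d(C, L) = 2*L
471 + d(-22, -10) = 471 + 2*(-10) = 471 - 20 = 451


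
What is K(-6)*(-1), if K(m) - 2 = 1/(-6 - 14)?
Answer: -39/20 ≈ -1.9500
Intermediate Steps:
K(m) = 39/20 (K(m) = 2 + 1/(-6 - 14) = 2 + 1/(-20) = 2 - 1/20 = 39/20)
K(-6)*(-1) = (39/20)*(-1) = -39/20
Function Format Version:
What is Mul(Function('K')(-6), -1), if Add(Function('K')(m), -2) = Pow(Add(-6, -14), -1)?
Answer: Rational(-39, 20) ≈ -1.9500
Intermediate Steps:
Function('K')(m) = Rational(39, 20) (Function('K')(m) = Add(2, Pow(Add(-6, -14), -1)) = Add(2, Pow(-20, -1)) = Add(2, Rational(-1, 20)) = Rational(39, 20))
Mul(Function('K')(-6), -1) = Mul(Rational(39, 20), -1) = Rational(-39, 20)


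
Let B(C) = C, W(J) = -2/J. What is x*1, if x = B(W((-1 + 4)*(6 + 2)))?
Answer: -1/12 ≈ -0.083333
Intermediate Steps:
x = -1/12 (x = -2*1/((-1 + 4)*(6 + 2)) = -2/(3*8) = -2/24 = -2*1/24 = -1/12 ≈ -0.083333)
x*1 = -1/12*1 = -1/12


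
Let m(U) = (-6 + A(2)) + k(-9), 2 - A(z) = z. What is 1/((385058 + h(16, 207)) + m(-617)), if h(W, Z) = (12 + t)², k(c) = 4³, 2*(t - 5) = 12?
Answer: 1/385645 ≈ 2.5931e-6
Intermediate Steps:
t = 11 (t = 5 + (½)*12 = 5 + 6 = 11)
A(z) = 2 - z
k(c) = 64
m(U) = 58 (m(U) = (-6 + (2 - 1*2)) + 64 = (-6 + (2 - 2)) + 64 = (-6 + 0) + 64 = -6 + 64 = 58)
h(W, Z) = 529 (h(W, Z) = (12 + 11)² = 23² = 529)
1/((385058 + h(16, 207)) + m(-617)) = 1/((385058 + 529) + 58) = 1/(385587 + 58) = 1/385645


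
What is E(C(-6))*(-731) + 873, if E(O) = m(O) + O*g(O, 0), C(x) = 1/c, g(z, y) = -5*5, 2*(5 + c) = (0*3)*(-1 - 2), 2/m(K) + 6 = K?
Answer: -78932/31 ≈ -2546.2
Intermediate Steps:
m(K) = 2/(-6 + K)
c = -5 (c = -5 + ((0*3)*(-1 - 2))/2 = -5 + (0*(-3))/2 = -5 + (½)*0 = -5 + 0 = -5)
g(z, y) = -25
C(x) = -⅕ (C(x) = 1/(-5) = -⅕)
E(O) = -25*O + 2/(-6 + O) (E(O) = 2/(-6 + O) + O*(-25) = 2/(-6 + O) - 25*O = -25*O + 2/(-6 + O))
E(C(-6))*(-731) + 873 = ((2 - 25*(-⅕)*(-6 - ⅕))/(-6 - ⅕))*(-731) + 873 = ((2 - 25*(-⅕)*(-31/5))/(-31/5))*(-731) + 873 = -5*(2 - 31)/31*(-731) + 873 = -5/31*(-29)*(-731) + 873 = (145/31)*(-731) + 873 = -105995/31 + 873 = -78932/31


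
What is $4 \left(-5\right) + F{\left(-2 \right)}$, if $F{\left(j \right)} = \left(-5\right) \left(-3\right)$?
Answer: $-5$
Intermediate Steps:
$F{\left(j \right)} = 15$
$4 \left(-5\right) + F{\left(-2 \right)} = 4 \left(-5\right) + 15 = -20 + 15 = -5$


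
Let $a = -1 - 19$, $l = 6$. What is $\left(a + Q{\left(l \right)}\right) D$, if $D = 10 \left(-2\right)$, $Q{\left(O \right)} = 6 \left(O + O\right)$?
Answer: $-1040$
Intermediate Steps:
$Q{\left(O \right)} = 12 O$ ($Q{\left(O \right)} = 6 \cdot 2 O = 12 O$)
$D = -20$
$a = -20$ ($a = -1 - 19 = -20$)
$\left(a + Q{\left(l \right)}\right) D = \left(-20 + 12 \cdot 6\right) \left(-20\right) = \left(-20 + 72\right) \left(-20\right) = 52 \left(-20\right) = -1040$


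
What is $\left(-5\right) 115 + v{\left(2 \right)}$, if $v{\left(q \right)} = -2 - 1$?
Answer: $-578$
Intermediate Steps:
$v{\left(q \right)} = -3$ ($v{\left(q \right)} = -2 - 1 = -3$)
$\left(-5\right) 115 + v{\left(2 \right)} = \left(-5\right) 115 - 3 = -575 - 3 = -578$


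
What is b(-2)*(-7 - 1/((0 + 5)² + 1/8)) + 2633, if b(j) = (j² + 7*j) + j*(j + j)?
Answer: 532063/201 ≈ 2647.1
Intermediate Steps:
b(j) = 3*j² + 7*j (b(j) = (j² + 7*j) + j*(2*j) = (j² + 7*j) + 2*j² = 3*j² + 7*j)
b(-2)*(-7 - 1/((0 + 5)² + 1/8)) + 2633 = (-2*(7 + 3*(-2)))*(-7 - 1/((0 + 5)² + 1/8)) + 2633 = (-2*(7 - 6))*(-7 - 1/(5² + ⅛)) + 2633 = (-2*1)*(-7 - 1/(25 + ⅛)) + 2633 = -2*(-7 - 1/201/8) + 2633 = -2*(-7 - 1*8/201) + 2633 = -2*(-7 - 8/201) + 2633 = -2*(-1415/201) + 2633 = 2830/201 + 2633 = 532063/201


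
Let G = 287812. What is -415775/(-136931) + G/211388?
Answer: 31825057668/7236392557 ≈ 4.3979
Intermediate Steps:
-415775/(-136931) + G/211388 = -415775/(-136931) + 287812/211388 = -415775*(-1/136931) + 287812*(1/211388) = 415775/136931 + 71953/52847 = 31825057668/7236392557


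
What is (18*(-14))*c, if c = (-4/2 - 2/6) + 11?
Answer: -2184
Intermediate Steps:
c = 26/3 (c = (-4*½ - 2*⅙) + 11 = (-2 - ⅓) + 11 = -7/3 + 11 = 26/3 ≈ 8.6667)
(18*(-14))*c = (18*(-14))*(26/3) = -252*26/3 = -2184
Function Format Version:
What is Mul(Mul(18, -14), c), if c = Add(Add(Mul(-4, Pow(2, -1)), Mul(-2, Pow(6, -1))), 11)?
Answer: -2184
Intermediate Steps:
c = Rational(26, 3) (c = Add(Add(Mul(-4, Rational(1, 2)), Mul(-2, Rational(1, 6))), 11) = Add(Add(-2, Rational(-1, 3)), 11) = Add(Rational(-7, 3), 11) = Rational(26, 3) ≈ 8.6667)
Mul(Mul(18, -14), c) = Mul(Mul(18, -14), Rational(26, 3)) = Mul(-252, Rational(26, 3)) = -2184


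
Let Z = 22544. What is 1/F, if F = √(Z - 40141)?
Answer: -I*√17597/17597 ≈ -0.0075384*I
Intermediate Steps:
F = I*√17597 (F = √(22544 - 40141) = √(-17597) = I*√17597 ≈ 132.65*I)
1/F = 1/(I*√17597) = -I*√17597/17597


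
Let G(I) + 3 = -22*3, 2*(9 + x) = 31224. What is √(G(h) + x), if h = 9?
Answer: 3*√1726 ≈ 124.64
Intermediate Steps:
x = 15603 (x = -9 + (½)*31224 = -9 + 15612 = 15603)
G(I) = -69 (G(I) = -3 - 22*3 = -3 - 66 = -69)
√(G(h) + x) = √(-69 + 15603) = √15534 = 3*√1726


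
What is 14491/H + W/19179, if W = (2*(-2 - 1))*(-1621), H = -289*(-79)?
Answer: 166659065/145958583 ≈ 1.1418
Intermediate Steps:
H = 22831
W = 9726 (W = (2*(-3))*(-1621) = -6*(-1621) = 9726)
14491/H + W/19179 = 14491/22831 + 9726/19179 = 14491*(1/22831) + 9726*(1/19179) = 14491/22831 + 3242/6393 = 166659065/145958583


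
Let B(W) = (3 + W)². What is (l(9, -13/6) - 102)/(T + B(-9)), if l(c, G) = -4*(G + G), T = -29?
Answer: -254/21 ≈ -12.095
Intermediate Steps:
l(c, G) = -8*G
(l(9, -13/6) - 102)/(T + B(-9)) = (-(-104)/6 - 102)/(-29 + (3 - 9)²) = (-(-104)/6 - 102)/(-29 + (-6)²) = (-8*(-13/6) - 102)/(-29 + 36) = (52/3 - 102)/7 = -254/3*⅐ = -254/21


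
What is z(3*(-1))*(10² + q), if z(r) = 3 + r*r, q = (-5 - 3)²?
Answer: 1968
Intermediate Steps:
q = 64 (q = (-8)² = 64)
z(r) = 3 + r²
z(3*(-1))*(10² + q) = (3 + (3*(-1))²)*(10² + 64) = (3 + (-3)²)*(100 + 64) = (3 + 9)*164 = 12*164 = 1968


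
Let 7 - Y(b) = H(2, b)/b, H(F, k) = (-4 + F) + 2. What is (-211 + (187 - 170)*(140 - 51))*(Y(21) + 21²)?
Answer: 583296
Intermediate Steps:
H(F, k) = -2 + F
Y(b) = 7 (Y(b) = 7 - (-2 + 2)/b = 7 - 0/b = 7 - 1*0 = 7 + 0 = 7)
(-211 + (187 - 170)*(140 - 51))*(Y(21) + 21²) = (-211 + (187 - 170)*(140 - 51))*(7 + 21²) = (-211 + 17*89)*(7 + 441) = (-211 + 1513)*448 = 1302*448 = 583296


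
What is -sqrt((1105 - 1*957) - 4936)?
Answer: -6*I*sqrt(133) ≈ -69.195*I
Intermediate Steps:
-sqrt((1105 - 1*957) - 4936) = -sqrt((1105 - 957) - 4936) = -sqrt(148 - 4936) = -sqrt(-4788) = -6*I*sqrt(133)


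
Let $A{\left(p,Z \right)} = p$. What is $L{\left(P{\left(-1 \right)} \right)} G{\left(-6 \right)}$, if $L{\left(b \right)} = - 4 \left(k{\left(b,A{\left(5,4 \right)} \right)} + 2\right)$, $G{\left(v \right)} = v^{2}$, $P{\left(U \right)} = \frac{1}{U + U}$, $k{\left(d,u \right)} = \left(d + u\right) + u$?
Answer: $-1656$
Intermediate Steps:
$k{\left(d,u \right)} = d + 2 u$
$P{\left(U \right)} = \frac{1}{2 U}$
$L{\left(b \right)} = -48 - 4 b$ ($L{\left(b \right)} = - 4 \left(\left(b + 2 \cdot 5\right) + 2\right) = - 4 \left(\left(b + 10\right) + 2\right) = - 4 \left(\left(10 + b\right) + 2\right) = - 4 \left(12 + b\right) = -48 - 4 b$)
$L{\left(P{\left(-1 \right)} \right)} G{\left(-6 \right)} = \left(-48 - 4 \frac{1}{2 \left(-1\right)}\right) \left(-6\right)^{2} = \left(-48 - 4 \cdot \frac{1}{2} \left(-1\right)\right) 36 = \left(-48 - -2\right) 36 = \left(-48 + 2\right) 36 = \left(-46\right) 36 = -1656$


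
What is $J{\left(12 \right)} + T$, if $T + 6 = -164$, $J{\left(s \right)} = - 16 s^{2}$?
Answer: $-2474$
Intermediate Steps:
$T = -170$ ($T = -6 - 164 = -170$)
$J{\left(12 \right)} + T = - 16 \cdot 12^{2} - 170 = \left(-16\right) 144 - 170 = -2304 - 170 = -2474$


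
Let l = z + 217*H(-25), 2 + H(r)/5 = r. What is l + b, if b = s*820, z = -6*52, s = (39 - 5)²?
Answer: 918313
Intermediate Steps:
s = 1156 (s = 34² = 1156)
z = -312
H(r) = -10 + 5*r
l = -29607 (l = -312 + 217*(-10 + 5*(-25)) = -312 + 217*(-10 - 125) = -312 + 217*(-135) = -312 - 29295 = -29607)
b = 947920 (b = 1156*820 = 947920)
l + b = -29607 + 947920 = 918313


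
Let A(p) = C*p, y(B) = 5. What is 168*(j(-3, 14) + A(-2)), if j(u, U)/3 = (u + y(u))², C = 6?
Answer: 0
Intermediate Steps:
A(p) = 6*p
j(u, U) = 3*(5 + u)² (j(u, U) = 3*(u + 5)² = 3*(5 + u)²)
168*(j(-3, 14) + A(-2)) = 168*(3*(5 - 3)² + 6*(-2)) = 168*(3*2² - 12) = 168*(3*4 - 12) = 168*(12 - 12) = 168*0 = 0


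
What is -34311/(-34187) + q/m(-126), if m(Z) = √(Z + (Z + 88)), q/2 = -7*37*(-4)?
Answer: 34311/34187 - 1036*I*√41/41 ≈ 1.0036 - 161.8*I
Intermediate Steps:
q = 2072 (q = 2*(-7*37*(-4)) = 2*(-259*(-4)) = 2*1036 = 2072)
m(Z) = √(88 + 2*Z) (m(Z) = √(Z + (88 + Z)) = √(88 + 2*Z))
-34311/(-34187) + q/m(-126) = -34311/(-34187) + 2072/(√(88 + 2*(-126))) = -34311*(-1/34187) + 2072/(√(88 - 252)) = 34311/34187 + 2072/(√(-164)) = 34311/34187 + 2072/((2*I*√41)) = 34311/34187 + 2072*(-I*√41/82) = 34311/34187 - 1036*I*√41/41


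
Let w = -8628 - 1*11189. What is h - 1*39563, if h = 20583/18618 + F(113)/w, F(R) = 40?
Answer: -4865492223829/122984302 ≈ -39562.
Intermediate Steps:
w = -19817 (w = -8628 - 11189 = -19817)
h = 135716197/122984302 (h = 20583/18618 + 40/(-19817) = 20583*(1/18618) + 40*(-1/19817) = 6861/6206 - 40/19817 = 135716197/122984302 ≈ 1.1035)
h - 1*39563 = 135716197/122984302 - 1*39563 = 135716197/122984302 - 39563 = -4865492223829/122984302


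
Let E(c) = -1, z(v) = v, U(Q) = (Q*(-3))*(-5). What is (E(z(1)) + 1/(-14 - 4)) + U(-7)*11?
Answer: -20809/18 ≈ -1156.1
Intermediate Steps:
U(Q) = 15*Q (U(Q) = -3*Q*(-5) = 15*Q)
(E(z(1)) + 1/(-14 - 4)) + U(-7)*11 = (-1 + 1/(-14 - 4)) + (15*(-7))*11 = (-1 + 1/(-18)) - 105*11 = (-1 - 1/18) - 1155 = -19/18 - 1155 = -20809/18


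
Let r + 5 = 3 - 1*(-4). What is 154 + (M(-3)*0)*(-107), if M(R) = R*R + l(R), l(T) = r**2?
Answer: 154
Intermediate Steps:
r = 2 (r = -5 + (3 - 1*(-4)) = -5 + (3 + 4) = -5 + 7 = 2)
l(T) = 4 (l(T) = 2**2 = 4)
M(R) = 4 + R**2 (M(R) = R*R + 4 = R**2 + 4 = 4 + R**2)
154 + (M(-3)*0)*(-107) = 154 + ((4 + (-3)**2)*0)*(-107) = 154 + ((4 + 9)*0)*(-107) = 154 + (13*0)*(-107) = 154 + 0*(-107) = 154 + 0 = 154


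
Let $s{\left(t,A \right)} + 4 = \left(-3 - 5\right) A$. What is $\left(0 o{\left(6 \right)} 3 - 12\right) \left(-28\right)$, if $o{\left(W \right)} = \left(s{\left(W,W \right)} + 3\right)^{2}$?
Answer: $336$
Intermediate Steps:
$s{\left(t,A \right)} = -4 - 8 A$ ($s{\left(t,A \right)} = -4 + \left(-3 - 5\right) A = -4 - 8 A$)
$o{\left(W \right)} = \left(-1 - 8 W\right)^{2}$ ($o{\left(W \right)} = \left(\left(-4 - 8 W\right) + 3\right)^{2} = \left(-1 - 8 W\right)^{2}$)
$\left(0 o{\left(6 \right)} 3 - 12\right) \left(-28\right) = \left(0 \left(1 + 8 \cdot 6\right)^{2} \cdot 3 - 12\right) \left(-28\right) = \left(0 \left(1 + 48\right)^{2} \cdot 3 - 12\right) \left(-28\right) = \left(0 \cdot 49^{2} \cdot 3 - 12\right) \left(-28\right) = \left(0 \cdot 2401 \cdot 3 - 12\right) \left(-28\right) = \left(0 \cdot 3 - 12\right) \left(-28\right) = \left(0 - 12\right) \left(-28\right) = \left(-12\right) \left(-28\right) = 336$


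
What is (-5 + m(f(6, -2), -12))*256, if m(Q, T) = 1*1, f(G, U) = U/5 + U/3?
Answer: -1024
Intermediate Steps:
f(G, U) = 8*U/15 (f(G, U) = U*(⅕) + U*(⅓) = U/5 + U/3 = 8*U/15)
m(Q, T) = 1
(-5 + m(f(6, -2), -12))*256 = (-5 + 1)*256 = -4*256 = -1024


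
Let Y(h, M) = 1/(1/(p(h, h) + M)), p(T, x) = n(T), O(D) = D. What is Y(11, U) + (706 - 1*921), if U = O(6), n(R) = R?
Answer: -198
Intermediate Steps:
p(T, x) = T
U = 6
Y(h, M) = M + h (Y(h, M) = 1/(1/(h + M)) = 1/(1/(M + h)) = M + h)
Y(11, U) + (706 - 1*921) = (6 + 11) + (706 - 1*921) = 17 + (706 - 921) = 17 - 215 = -198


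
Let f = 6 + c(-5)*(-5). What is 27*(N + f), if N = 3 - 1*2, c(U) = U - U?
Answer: 189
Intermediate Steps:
c(U) = 0
f = 6 (f = 6 + 0*(-5) = 6 + 0 = 6)
N = 1 (N = 3 - 2 = 1)
27*(N + f) = 27*(1 + 6) = 27*7 = 189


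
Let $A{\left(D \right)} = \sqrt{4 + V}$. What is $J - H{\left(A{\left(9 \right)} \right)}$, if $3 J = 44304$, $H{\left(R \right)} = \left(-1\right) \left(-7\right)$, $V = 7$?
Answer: $14761$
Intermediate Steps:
$A{\left(D \right)} = \sqrt{11}$ ($A{\left(D \right)} = \sqrt{4 + 7} = \sqrt{11}$)
$H{\left(R \right)} = 7$
$J = 14768$ ($J = \frac{1}{3} \cdot 44304 = 14768$)
$J - H{\left(A{\left(9 \right)} \right)} = 14768 - 7 = 14761$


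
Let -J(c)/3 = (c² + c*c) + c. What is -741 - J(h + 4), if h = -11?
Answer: -468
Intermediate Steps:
J(c) = -6*c² - 3*c (J(c) = -3*((c² + c*c) + c) = -3*((c² + c²) + c) = -3*(2*c² + c) = -3*(c + 2*c²) = -6*c² - 3*c)
-741 - J(h + 4) = -741 - (-3)*(-11 + 4)*(1 + 2*(-11 + 4)) = -741 - (-3)*(-7)*(1 + 2*(-7)) = -741 - (-3)*(-7)*(1 - 14) = -741 - (-3)*(-7)*(-13) = -741 - 1*(-273) = -741 + 273 = -468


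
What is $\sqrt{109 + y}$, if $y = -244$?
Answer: $3 i \sqrt{15} \approx 11.619 i$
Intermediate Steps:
$\sqrt{109 + y} = \sqrt{109 - 244} = \sqrt{-135} = 3 i \sqrt{15}$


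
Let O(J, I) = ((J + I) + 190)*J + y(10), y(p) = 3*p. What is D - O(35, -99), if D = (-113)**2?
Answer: 8329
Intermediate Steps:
D = 12769
O(J, I) = 30 + J*(190 + I + J) (O(J, I) = ((J + I) + 190)*J + 3*10 = ((I + J) + 190)*J + 30 = (190 + I + J)*J + 30 = J*(190 + I + J) + 30 = 30 + J*(190 + I + J))
D - O(35, -99) = 12769 - (30 + 35**2 + 190*35 - 99*35) = 12769 - (30 + 1225 + 6650 - 3465) = 12769 - 1*4440 = 12769 - 4440 = 8329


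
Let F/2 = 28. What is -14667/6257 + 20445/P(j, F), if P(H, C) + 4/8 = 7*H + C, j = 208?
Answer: 211510389/18914911 ≈ 11.182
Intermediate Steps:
F = 56 (F = 2*28 = 56)
P(H, C) = -½ + C + 7*H (P(H, C) = -½ + (7*H + C) = -½ + (C + 7*H) = -½ + C + 7*H)
-14667/6257 + 20445/P(j, F) = -14667/6257 + 20445/(-½ + 56 + 7*208) = -14667*1/6257 + 20445/(-½ + 56 + 1456) = -14667/6257 + 20445/(3023/2) = -14667/6257 + 20445*(2/3023) = -14667/6257 + 40890/3023 = 211510389/18914911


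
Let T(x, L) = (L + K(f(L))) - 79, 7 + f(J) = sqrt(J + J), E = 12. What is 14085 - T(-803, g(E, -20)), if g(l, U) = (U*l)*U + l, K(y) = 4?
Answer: 9348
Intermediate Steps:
f(J) = -7 + sqrt(2)*sqrt(J) (f(J) = -7 + sqrt(J + J) = -7 + sqrt(2*J) = -7 + sqrt(2)*sqrt(J))
g(l, U) = l + l*U**2 (g(l, U) = l*U**2 + l = l + l*U**2)
T(x, L) = -75 + L (T(x, L) = (L + 4) - 79 = (4 + L) - 79 = -75 + L)
14085 - T(-803, g(E, -20)) = 14085 - (-75 + 12*(1 + (-20)**2)) = 14085 - (-75 + 12*(1 + 400)) = 14085 - (-75 + 12*401) = 14085 - (-75 + 4812) = 14085 - 1*4737 = 14085 - 4737 = 9348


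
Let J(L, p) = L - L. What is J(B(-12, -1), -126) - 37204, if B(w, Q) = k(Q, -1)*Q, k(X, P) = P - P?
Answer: -37204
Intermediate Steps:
k(X, P) = 0
B(w, Q) = 0 (B(w, Q) = 0*Q = 0)
J(L, p) = 0
J(B(-12, -1), -126) - 37204 = 0 - 37204 = -37204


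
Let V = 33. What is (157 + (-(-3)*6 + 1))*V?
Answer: 5808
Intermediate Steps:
(157 + (-(-3)*6 + 1))*V = (157 + (-(-3)*6 + 1))*33 = (157 + (-3*(-6) + 1))*33 = (157 + (18 + 1))*33 = (157 + 19)*33 = 176*33 = 5808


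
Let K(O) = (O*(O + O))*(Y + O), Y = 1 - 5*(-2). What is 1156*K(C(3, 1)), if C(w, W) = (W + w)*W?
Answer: 554880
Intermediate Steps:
C(w, W) = W*(W + w)
Y = 11 (Y = 1 + 10 = 11)
K(O) = 2*O²*(11 + O) (K(O) = (O*(O + O))*(11 + O) = (O*(2*O))*(11 + O) = (2*O²)*(11 + O) = 2*O²*(11 + O))
1156*K(C(3, 1)) = 1156*(2*(1*(1 + 3))²*(11 + 1*(1 + 3))) = 1156*(2*(1*4)²*(11 + 1*4)) = 1156*(2*4²*(11 + 4)) = 1156*(2*16*15) = 1156*480 = 554880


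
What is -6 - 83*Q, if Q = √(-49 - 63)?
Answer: -6 - 332*I*√7 ≈ -6.0 - 878.39*I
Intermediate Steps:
Q = 4*I*√7 (Q = √(-112) = 4*I*√7 ≈ 10.583*I)
-6 - 83*Q = -6 - 332*I*√7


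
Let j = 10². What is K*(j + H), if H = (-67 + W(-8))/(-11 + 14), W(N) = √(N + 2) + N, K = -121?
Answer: -9075 - 121*I*√6/3 ≈ -9075.0 - 98.796*I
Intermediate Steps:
j = 100
W(N) = N + √(2 + N) (W(N) = √(2 + N) + N = N + √(2 + N))
H = -25 + I*√6/3 (H = (-67 + (-8 + √(2 - 8)))/(-11 + 14) = (-67 + (-8 + √(-6)))/3 = (-67 + (-8 + I*√6))*(⅓) = (-75 + I*√6)*(⅓) = -25 + I*√6/3 ≈ -25.0 + 0.8165*I)
K*(j + H) = -121*(100 + (-25 + I*√6/3)) = -121*(75 + I*√6/3) = -9075 - 121*I*√6/3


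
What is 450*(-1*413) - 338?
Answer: -186188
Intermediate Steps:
450*(-1*413) - 338 = 450*(-413) - 338 = -185850 - 338 = -186188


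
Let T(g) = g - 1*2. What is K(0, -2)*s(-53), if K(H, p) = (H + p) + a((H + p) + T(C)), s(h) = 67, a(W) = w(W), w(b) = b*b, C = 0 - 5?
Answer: 5293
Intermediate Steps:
C = -5
T(g) = -2 + g (T(g) = g - 2 = -2 + g)
w(b) = b**2
a(W) = W**2
K(H, p) = H + p + (-7 + H + p)**2 (K(H, p) = (H + p) + ((H + p) + (-2 - 5))**2 = (H + p) + ((H + p) - 7)**2 = (H + p) + (-7 + H + p)**2 = H + p + (-7 + H + p)**2)
K(0, -2)*s(-53) = (0 - 2 + (-7 + 0 - 2)**2)*67 = (0 - 2 + (-9)**2)*67 = (0 - 2 + 81)*67 = 79*67 = 5293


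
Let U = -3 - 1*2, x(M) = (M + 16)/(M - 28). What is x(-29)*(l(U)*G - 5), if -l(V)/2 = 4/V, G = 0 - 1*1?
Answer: -143/95 ≈ -1.5053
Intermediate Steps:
x(M) = (16 + M)/(-28 + M)
U = -5 (U = -3 - 2 = -5)
G = -1 (G = 0 - 1 = -1)
l(V) = -8/V
x(-29)*(l(U)*G - 5) = ((16 - 29)/(-28 - 29))*(-8/(-5)*(-1) - 5) = (-13/(-57))*(-8*(-⅕)*(-1) - 5) = (-1/57*(-13))*((8/5)*(-1) - 5) = 13*(-8/5 - 5)/57 = (13/57)*(-33/5) = -143/95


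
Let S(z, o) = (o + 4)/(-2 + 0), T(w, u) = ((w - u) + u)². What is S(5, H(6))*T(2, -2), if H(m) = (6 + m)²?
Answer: -296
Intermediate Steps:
T(w, u) = w²
S(z, o) = -2 - o/2 (S(z, o) = (4 + o)/(-2) = (4 + o)*(-½) = -2 - o/2)
S(5, H(6))*T(2, -2) = (-2 - (6 + 6)²/2)*2² = (-2 - ½*12²)*4 = (-2 - ½*144)*4 = (-2 - 72)*4 = -74*4 = -296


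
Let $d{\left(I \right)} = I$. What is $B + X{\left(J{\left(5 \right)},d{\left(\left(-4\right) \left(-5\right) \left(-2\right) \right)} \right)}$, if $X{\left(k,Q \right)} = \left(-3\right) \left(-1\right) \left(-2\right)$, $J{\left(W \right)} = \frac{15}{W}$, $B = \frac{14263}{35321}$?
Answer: $- \frac{197663}{35321} \approx -5.5962$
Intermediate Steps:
$B = \frac{14263}{35321}$ ($B = 14263 \cdot \frac{1}{35321} = \frac{14263}{35321} \approx 0.40381$)
$X{\left(k,Q \right)} = -6$ ($X{\left(k,Q \right)} = 3 \left(-2\right) = -6$)
$B + X{\left(J{\left(5 \right)},d{\left(\left(-4\right) \left(-5\right) \left(-2\right) \right)} \right)} = \frac{14263}{35321} - 6 = - \frac{197663}{35321}$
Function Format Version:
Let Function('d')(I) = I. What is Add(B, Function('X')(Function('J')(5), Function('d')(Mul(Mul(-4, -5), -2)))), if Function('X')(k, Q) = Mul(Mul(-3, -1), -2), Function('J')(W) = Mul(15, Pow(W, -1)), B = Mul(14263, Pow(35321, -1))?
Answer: Rational(-197663, 35321) ≈ -5.5962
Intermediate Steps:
B = Rational(14263, 35321) (B = Mul(14263, Rational(1, 35321)) = Rational(14263, 35321) ≈ 0.40381)
Function('X')(k, Q) = -6 (Function('X')(k, Q) = Mul(3, -2) = -6)
Add(B, Function('X')(Function('J')(5), Function('d')(Mul(Mul(-4, -5), -2)))) = Add(Rational(14263, 35321), -6) = Rational(-197663, 35321)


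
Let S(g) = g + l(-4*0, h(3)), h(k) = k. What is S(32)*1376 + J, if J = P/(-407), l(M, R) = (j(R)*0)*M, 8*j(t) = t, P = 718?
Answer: 17920306/407 ≈ 44030.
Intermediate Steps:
j(t) = t/8
l(M, R) = 0 (l(M, R) = ((R/8)*0)*M = 0*M = 0)
S(g) = g (S(g) = g + 0 = g)
J = -718/407 (J = 718/(-407) = 718*(-1/407) = -718/407 ≈ -1.7641)
S(32)*1376 + J = 32*1376 - 718/407 = 44032 - 718/407 = 17920306/407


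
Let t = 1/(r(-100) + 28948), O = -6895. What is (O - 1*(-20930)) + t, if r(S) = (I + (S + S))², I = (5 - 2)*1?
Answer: 950969496/67757 ≈ 14035.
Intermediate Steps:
I = 3 (I = 3*1 = 3)
r(S) = (3 + 2*S)² (r(S) = (3 + (S + S))² = (3 + 2*S)²)
t = 1/67757 (t = 1/((3 + 2*(-100))² + 28948) = 1/((3 - 200)² + 28948) = 1/((-197)² + 28948) = 1/(38809 + 28948) = 1/67757 ≈ 1.4759e-5)
(O - 1*(-20930)) + t = (-6895 - 1*(-20930)) + 1/67757 = (-6895 + 20930) + 1/67757 = 14035 + 1/67757 = 950969496/67757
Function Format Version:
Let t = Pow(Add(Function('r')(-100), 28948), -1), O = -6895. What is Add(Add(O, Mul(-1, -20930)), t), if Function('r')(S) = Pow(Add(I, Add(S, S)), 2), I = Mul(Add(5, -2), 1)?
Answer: Rational(950969496, 67757) ≈ 14035.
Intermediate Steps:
I = 3 (I = Mul(3, 1) = 3)
Function('r')(S) = Pow(Add(3, Mul(2, S)), 2) (Function('r')(S) = Pow(Add(3, Add(S, S)), 2) = Pow(Add(3, Mul(2, S)), 2))
t = Rational(1, 67757) (t = Pow(Add(Pow(Add(3, Mul(2, -100)), 2), 28948), -1) = Pow(Add(Pow(Add(3, -200), 2), 28948), -1) = Pow(Add(Pow(-197, 2), 28948), -1) = Pow(Add(38809, 28948), -1) = Pow(67757, -1) = Rational(1, 67757) ≈ 1.4759e-5)
Add(Add(O, Mul(-1, -20930)), t) = Add(Add(-6895, Mul(-1, -20930)), Rational(1, 67757)) = Add(Add(-6895, 20930), Rational(1, 67757)) = Add(14035, Rational(1, 67757)) = Rational(950969496, 67757)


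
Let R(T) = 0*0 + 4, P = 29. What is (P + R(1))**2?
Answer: 1089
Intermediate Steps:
R(T) = 4 (R(T) = 0 + 4 = 4)
(P + R(1))**2 = (29 + 4)**2 = 33**2 = 1089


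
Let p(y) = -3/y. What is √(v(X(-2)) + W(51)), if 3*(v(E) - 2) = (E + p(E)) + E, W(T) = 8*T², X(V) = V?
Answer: √749130/6 ≈ 144.25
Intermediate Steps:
v(E) = 2 - 1/E + 2*E/3 (v(E) = 2 + ((E - 3/E) + E)/3 = 2 + (-3/E + 2*E)/3 = 2 + (-1/E + 2*E/3) = 2 - 1/E + 2*E/3)
√(v(X(-2)) + W(51)) = √((2 - 1/(-2) + (⅔)*(-2)) + 8*51²) = √((2 - 1*(-½) - 4/3) + 8*2601) = √((2 + ½ - 4/3) + 20808) = √(7/6 + 20808) = √(124855/6) = √749130/6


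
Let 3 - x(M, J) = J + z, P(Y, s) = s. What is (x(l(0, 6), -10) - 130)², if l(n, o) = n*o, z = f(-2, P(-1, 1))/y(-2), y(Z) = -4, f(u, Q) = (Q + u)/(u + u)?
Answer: 3500641/256 ≈ 13674.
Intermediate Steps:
f(u, Q) = (Q + u)/(2*u) (f(u, Q) = (Q + u)/((2*u)) = (Q + u)*(1/(2*u)) = (Q + u)/(2*u))
z = -1/16 (z = ((½)*(1 - 2)/(-2))/(-4) = ((½)*(-½)*(-1))*(-¼) = (¼)*(-¼) = -1/16 ≈ -0.062500)
x(M, J) = 49/16 - J (x(M, J) = 3 - (J - 1/16) = 3 - (-1/16 + J) = 3 + (1/16 - J) = 49/16 - J)
(x(l(0, 6), -10) - 130)² = ((49/16 - 1*(-10)) - 130)² = ((49/16 + 10) - 130)² = (209/16 - 130)² = (-1871/16)² = 3500641/256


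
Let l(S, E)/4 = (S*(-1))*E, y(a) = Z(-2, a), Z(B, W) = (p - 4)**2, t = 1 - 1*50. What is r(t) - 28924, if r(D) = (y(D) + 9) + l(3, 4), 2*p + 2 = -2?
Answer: -28927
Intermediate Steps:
p = -2 (p = -1 + (1/2)*(-2) = -1 - 1 = -2)
t = -49 (t = 1 - 50 = -49)
Z(B, W) = 36 (Z(B, W) = (-2 - 4)**2 = (-6)**2 = 36)
y(a) = 36
l(S, E) = -4*E*S (l(S, E) = 4*((S*(-1))*E) = 4*((-S)*E) = 4*(-E*S) = -4*E*S)
r(D) = -3 (r(D) = (36 + 9) - 4*4*3 = 45 - 48 = -3)
r(t) - 28924 = -3 - 28924 = -28927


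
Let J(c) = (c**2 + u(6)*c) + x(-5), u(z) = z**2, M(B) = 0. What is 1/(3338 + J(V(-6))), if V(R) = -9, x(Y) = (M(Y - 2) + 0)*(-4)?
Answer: 1/3095 ≈ 0.00032310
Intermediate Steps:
x(Y) = 0 (x(Y) = (0 + 0)*(-4) = 0*(-4) = 0)
J(c) = c**2 + 36*c (J(c) = (c**2 + 6**2*c) + 0 = (c**2 + 36*c) + 0 = c**2 + 36*c)
1/(3338 + J(V(-6))) = 1/(3338 - 9*(36 - 9)) = 1/(3338 - 9*27) = 1/(3338 - 243) = 1/3095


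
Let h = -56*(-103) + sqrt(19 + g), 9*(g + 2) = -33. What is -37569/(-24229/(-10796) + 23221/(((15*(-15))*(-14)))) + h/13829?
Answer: -8833188109266556/2261147056757 + 2*sqrt(30)/41487 ≈ -3906.5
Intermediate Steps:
g = -17/3 (g = -2 + (1/9)*(-33) = -2 - 11/3 = -17/3 ≈ -5.6667)
h = 5768 + 2*sqrt(30)/3 (h = -56*(-103) + sqrt(19 - 17/3) = 5768 + sqrt(40/3) = 5768 + 2*sqrt(30)/3 ≈ 5771.6)
-37569/(-24229/(-10796) + 23221/(((15*(-15))*(-14)))) + h/13829 = -37569/(-24229/(-10796) + 23221/(((15*(-15))*(-14)))) + (5768 + 2*sqrt(30)/3)/13829 = -37569/(-24229*(-1/10796) + 23221/((-225*(-14)))) + (5768 + 2*sqrt(30)/3)*(1/13829) = -37569/(24229/10796 + 23221/3150) + (5768/13829 + 2*sqrt(30)/41487) = -37569/163507633/17003700 + (5768/13829 + 2*sqrt(30)/41487) = -37569*17003700/163507633 + (5768/13829 + 2*sqrt(30)/41487) = -638812005300/163507633 + (5768/13829 + 2*sqrt(30)/41487) = -8833188109266556/2261147056757 + 2*sqrt(30)/41487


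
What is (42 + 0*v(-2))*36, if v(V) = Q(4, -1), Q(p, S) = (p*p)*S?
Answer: 1512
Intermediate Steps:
Q(p, S) = S*p² (Q(p, S) = p²*S = S*p²)
v(V) = -16 (v(V) = -1*4² = -1*16 = -16)
(42 + 0*v(-2))*36 = (42 + 0*(-16))*36 = (42 + 0)*36 = 42*36 = 1512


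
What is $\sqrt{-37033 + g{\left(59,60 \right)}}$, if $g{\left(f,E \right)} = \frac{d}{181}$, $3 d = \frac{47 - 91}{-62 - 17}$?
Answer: $\frac{i \sqrt{68146369681629}}{42897} \approx 192.44 i$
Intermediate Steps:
$d = \frac{44}{237}$ ($d = \frac{\left(47 - 91\right) \frac{1}{-62 - 17}}{3} = \frac{\left(-44\right) \frac{1}{-79}}{3} = \frac{\left(-44\right) \left(- \frac{1}{79}\right)}{3} = \frac{1}{3} \cdot \frac{44}{79} = \frac{44}{237} \approx 0.18565$)
$g{\left(f,E \right)} = \frac{44}{42897}$ ($g{\left(f,E \right)} = \frac{44}{237 \cdot 181} = \frac{44}{237} \cdot \frac{1}{181} = \frac{44}{42897}$)
$\sqrt{-37033 + g{\left(59,60 \right)}} = \sqrt{-37033 + \frac{44}{42897}} = \sqrt{- \frac{1588604557}{42897}} = \frac{i \sqrt{68146369681629}}{42897}$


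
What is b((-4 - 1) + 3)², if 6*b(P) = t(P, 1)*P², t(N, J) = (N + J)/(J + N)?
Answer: 4/9 ≈ 0.44444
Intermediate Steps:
t(N, J) = 1 (t(N, J) = (J + N)/(J + N) = 1)
b(P) = P²/6 (b(P) = (1*P²)/6 = P²/6)
b((-4 - 1) + 3)² = (((-4 - 1) + 3)²/6)² = ((-5 + 3)²/6)² = ((⅙)*(-2)²)² = ((⅙)*4)² = (⅔)² = 4/9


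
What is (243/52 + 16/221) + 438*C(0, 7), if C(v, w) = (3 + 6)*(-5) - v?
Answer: -17419445/884 ≈ -19705.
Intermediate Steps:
C(v, w) = -45 - v (C(v, w) = 9*(-5) - v = -45 - v)
(243/52 + 16/221) + 438*C(0, 7) = (243/52 + 16/221) + 438*(-45 - 1*0) = (243*(1/52) + 16*(1/221)) + 438*(-45 + 0) = (243/52 + 16/221) + 438*(-45) = 4195/884 - 19710 = -17419445/884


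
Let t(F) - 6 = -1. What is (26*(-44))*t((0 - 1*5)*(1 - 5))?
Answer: -5720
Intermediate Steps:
t(F) = 5 (t(F) = 6 - 1 = 5)
(26*(-44))*t((0 - 1*5)*(1 - 5)) = (26*(-44))*5 = -1144*5 = -5720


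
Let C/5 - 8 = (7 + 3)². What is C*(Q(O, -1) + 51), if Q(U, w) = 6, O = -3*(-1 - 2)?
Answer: 30780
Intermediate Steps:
O = 9 (O = -3*(-3) = 9)
C = 540 (C = 40 + 5*(7 + 3)² = 40 + 5*10² = 40 + 5*100 = 40 + 500 = 540)
C*(Q(O, -1) + 51) = 540*(6 + 51) = 540*57 = 30780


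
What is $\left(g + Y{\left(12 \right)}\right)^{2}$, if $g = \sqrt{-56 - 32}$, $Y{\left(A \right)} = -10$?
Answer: $12 - 40 i \sqrt{22} \approx 12.0 - 187.62 i$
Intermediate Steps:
$g = 2 i \sqrt{22}$ ($g = \sqrt{-88} = 2 i \sqrt{22} \approx 9.3808 i$)
$\left(g + Y{\left(12 \right)}\right)^{2} = \left(2 i \sqrt{22} - 10\right)^{2} = \left(-10 + 2 i \sqrt{22}\right)^{2}$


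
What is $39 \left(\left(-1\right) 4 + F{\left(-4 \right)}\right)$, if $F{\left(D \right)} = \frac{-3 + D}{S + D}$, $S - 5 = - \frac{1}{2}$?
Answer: $-702$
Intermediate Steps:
$S = \frac{9}{2}$ ($S = 5 - \frac{1}{2} = \frac{9}{2} \approx 4.5$)
$F{\left(D \right)} = \frac{-3 + D}{\frac{9}{2} + D}$
$39 \left(\left(-1\right) 4 + F{\left(-4 \right)}\right) = 39 \left(\left(-1\right) 4 + \frac{2 \left(-3 - 4\right)}{9 + 2 \left(-4\right)}\right) = 39 \left(-4 + 2 \frac{1}{9 - 8} \left(-7\right)\right) = 39 \left(-4 + 2 \cdot 1^{-1} \left(-7\right)\right) = 39 \left(-4 + 2 \cdot 1 \left(-7\right)\right) = 39 \left(-4 - 14\right) = 39 \left(-18\right) = -702$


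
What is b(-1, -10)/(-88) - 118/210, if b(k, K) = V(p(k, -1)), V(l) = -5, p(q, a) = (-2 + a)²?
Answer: -4667/9240 ≈ -0.50509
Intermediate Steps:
b(k, K) = -5
b(-1, -10)/(-88) - 118/210 = -5/(-88) - 118/210 = -5*(-1/88) - 118*1/210 = 5/88 - 59/105 = -4667/9240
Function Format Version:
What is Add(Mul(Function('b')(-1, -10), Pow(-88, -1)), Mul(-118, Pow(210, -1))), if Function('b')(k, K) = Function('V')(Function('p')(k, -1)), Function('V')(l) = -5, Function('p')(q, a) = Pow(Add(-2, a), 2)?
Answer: Rational(-4667, 9240) ≈ -0.50509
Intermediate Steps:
Function('b')(k, K) = -5
Add(Mul(Function('b')(-1, -10), Pow(-88, -1)), Mul(-118, Pow(210, -1))) = Add(Mul(-5, Pow(-88, -1)), Mul(-118, Pow(210, -1))) = Add(Mul(-5, Rational(-1, 88)), Mul(-118, Rational(1, 210))) = Add(Rational(5, 88), Rational(-59, 105)) = Rational(-4667, 9240)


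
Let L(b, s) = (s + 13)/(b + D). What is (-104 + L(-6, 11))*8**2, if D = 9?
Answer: -6144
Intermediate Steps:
L(b, s) = (13 + s)/(9 + b) (L(b, s) = (s + 13)/(b + 9) = (13 + s)/(9 + b))
(-104 + L(-6, 11))*8**2 = (-104 + (13 + 11)/(9 - 6))*8**2 = (-104 + 24/3)*64 = (-104 + (1/3)*24)*64 = (-104 + 8)*64 = -96*64 = -6144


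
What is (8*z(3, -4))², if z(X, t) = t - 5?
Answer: 5184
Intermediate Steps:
z(X, t) = -5 + t
(8*z(3, -4))² = (8*(-5 - 4))² = (8*(-9))² = (-72)² = 5184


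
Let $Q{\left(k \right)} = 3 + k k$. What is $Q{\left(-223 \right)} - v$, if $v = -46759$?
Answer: $96491$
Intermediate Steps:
$Q{\left(k \right)} = 3 + k^{2}$
$Q{\left(-223 \right)} - v = \left(3 + \left(-223\right)^{2}\right) - -46759 = \left(3 + 49729\right) + 46759 = 49732 + 46759 = 96491$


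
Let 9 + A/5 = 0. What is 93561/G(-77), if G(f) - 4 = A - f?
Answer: 31187/12 ≈ 2598.9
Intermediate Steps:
A = -45 (A = -45 + 5*0 = -45 + 0 = -45)
G(f) = -41 - f (G(f) = 4 + (-45 - f) = -41 - f)
93561/G(-77) = 93561/(-41 - 1*(-77)) = 93561/(-41 + 77) = 93561/36 = 93561*(1/36) = 31187/12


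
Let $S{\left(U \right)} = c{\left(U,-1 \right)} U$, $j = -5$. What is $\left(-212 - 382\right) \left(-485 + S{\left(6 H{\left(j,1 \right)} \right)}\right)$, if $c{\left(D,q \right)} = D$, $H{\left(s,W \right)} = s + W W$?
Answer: $-54054$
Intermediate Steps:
$H{\left(s,W \right)} = s + W^{2}$
$S{\left(U \right)} = U^{2}$ ($S{\left(U \right)} = U U = U^{2}$)
$\left(-212 - 382\right) \left(-485 + S{\left(6 H{\left(j,1 \right)} \right)}\right) = \left(-212 - 382\right) \left(-485 + \left(6 \left(-5 + 1^{2}\right)\right)^{2}\right) = - 594 \left(-485 + \left(6 \left(-5 + 1\right)\right)^{2}\right) = - 594 \left(-485 + \left(6 \left(-4\right)\right)^{2}\right) = - 594 \left(-485 + \left(-24\right)^{2}\right) = - 594 \left(-485 + 576\right) = \left(-594\right) 91 = -54054$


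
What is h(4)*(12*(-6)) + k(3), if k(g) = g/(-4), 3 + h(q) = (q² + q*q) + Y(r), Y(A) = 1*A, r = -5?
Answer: -6915/4 ≈ -1728.8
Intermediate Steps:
Y(A) = A
h(q) = -8 + 2*q² (h(q) = -3 + ((q² + q*q) - 5) = -3 + ((q² + q²) - 5) = -3 + (2*q² - 5) = -3 + (-5 + 2*q²) = -8 + 2*q²)
k(g) = -g/4 (k(g) = g*(-¼) = -g/4)
h(4)*(12*(-6)) + k(3) = (-8 + 2*4²)*(12*(-6)) - ¼*3 = (-8 + 2*16)*(-72) - ¾ = (-8 + 32)*(-72) - ¾ = 24*(-72) - ¾ = -1728 - ¾ = -6915/4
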